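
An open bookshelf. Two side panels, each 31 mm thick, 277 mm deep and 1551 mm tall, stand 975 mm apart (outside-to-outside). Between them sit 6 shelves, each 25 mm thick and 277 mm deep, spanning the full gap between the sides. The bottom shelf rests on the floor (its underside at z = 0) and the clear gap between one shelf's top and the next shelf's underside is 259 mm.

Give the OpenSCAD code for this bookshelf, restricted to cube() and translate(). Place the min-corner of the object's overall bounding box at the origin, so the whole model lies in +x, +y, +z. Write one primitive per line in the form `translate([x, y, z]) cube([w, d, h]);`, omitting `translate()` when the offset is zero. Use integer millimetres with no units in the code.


cube([31, 277, 1551]);
translate([944, 0, 0]) cube([31, 277, 1551]);
translate([31, 0, 0]) cube([913, 277, 25]);
translate([31, 0, 284]) cube([913, 277, 25]);
translate([31, 0, 568]) cube([913, 277, 25]);
translate([31, 0, 852]) cube([913, 277, 25]);
translate([31, 0, 1136]) cube([913, 277, 25]);
translate([31, 0, 1420]) cube([913, 277, 25]);


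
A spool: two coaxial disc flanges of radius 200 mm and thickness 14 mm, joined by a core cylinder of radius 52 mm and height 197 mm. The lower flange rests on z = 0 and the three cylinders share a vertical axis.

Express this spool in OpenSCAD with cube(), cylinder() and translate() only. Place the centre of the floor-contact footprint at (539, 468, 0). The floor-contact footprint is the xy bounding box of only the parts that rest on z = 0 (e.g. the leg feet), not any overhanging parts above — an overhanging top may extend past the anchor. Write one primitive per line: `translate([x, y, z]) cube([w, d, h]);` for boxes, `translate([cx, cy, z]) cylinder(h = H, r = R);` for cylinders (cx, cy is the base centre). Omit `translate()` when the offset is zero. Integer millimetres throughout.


translate([539, 468, 0]) cylinder(h = 14, r = 200);
translate([539, 468, 14]) cylinder(h = 197, r = 52);
translate([539, 468, 211]) cylinder(h = 14, r = 200);


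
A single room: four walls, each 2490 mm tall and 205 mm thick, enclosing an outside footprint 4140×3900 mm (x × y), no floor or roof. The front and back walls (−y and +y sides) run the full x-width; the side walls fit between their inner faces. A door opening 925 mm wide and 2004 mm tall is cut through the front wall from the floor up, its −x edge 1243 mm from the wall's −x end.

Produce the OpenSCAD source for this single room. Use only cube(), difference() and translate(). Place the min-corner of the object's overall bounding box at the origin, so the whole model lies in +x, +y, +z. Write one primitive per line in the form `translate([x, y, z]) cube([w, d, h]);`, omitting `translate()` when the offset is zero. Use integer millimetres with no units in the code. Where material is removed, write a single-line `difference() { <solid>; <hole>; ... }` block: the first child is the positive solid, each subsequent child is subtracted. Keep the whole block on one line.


difference() { cube([4140, 205, 2490]); translate([1243, 0, 0]) cube([925, 205, 2004]); }
translate([0, 3695, 0]) cube([4140, 205, 2490]);
translate([0, 205, 0]) cube([205, 3490, 2490]);
translate([3935, 205, 0]) cube([205, 3490, 2490]);


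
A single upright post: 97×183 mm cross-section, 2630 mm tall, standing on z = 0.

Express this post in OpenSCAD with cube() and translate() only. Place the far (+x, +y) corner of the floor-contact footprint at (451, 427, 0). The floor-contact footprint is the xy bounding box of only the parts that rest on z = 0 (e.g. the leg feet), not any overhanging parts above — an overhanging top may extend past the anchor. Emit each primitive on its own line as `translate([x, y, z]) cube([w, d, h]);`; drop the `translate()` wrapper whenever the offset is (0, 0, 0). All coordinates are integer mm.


translate([354, 244, 0]) cube([97, 183, 2630]);


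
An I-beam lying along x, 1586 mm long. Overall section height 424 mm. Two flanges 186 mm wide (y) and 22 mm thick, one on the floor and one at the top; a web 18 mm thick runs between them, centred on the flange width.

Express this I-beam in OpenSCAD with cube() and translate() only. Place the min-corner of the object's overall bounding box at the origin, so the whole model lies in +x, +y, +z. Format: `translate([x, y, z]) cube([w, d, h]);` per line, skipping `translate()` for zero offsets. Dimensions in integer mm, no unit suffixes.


cube([1586, 186, 22]);
translate([0, 84, 22]) cube([1586, 18, 380]);
translate([0, 0, 402]) cube([1586, 186, 22]);


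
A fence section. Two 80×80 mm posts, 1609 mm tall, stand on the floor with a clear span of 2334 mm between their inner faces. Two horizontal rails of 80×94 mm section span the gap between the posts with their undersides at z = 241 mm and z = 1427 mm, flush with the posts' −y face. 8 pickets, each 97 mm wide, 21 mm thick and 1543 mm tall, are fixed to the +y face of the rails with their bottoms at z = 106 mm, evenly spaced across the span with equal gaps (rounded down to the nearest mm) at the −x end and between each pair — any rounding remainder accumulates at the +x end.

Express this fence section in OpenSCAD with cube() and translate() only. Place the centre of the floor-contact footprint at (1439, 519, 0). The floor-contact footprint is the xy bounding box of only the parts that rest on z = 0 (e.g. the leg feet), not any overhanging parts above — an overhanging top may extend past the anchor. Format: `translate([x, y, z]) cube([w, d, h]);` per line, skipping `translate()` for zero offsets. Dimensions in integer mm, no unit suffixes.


translate([192, 479, 0]) cube([80, 80, 1609]);
translate([2606, 479, 0]) cube([80, 80, 1609]);
translate([272, 479, 241]) cube([2334, 80, 94]);
translate([272, 479, 1427]) cube([2334, 80, 94]);
translate([445, 559, 106]) cube([97, 21, 1543]);
translate([715, 559, 106]) cube([97, 21, 1543]);
translate([985, 559, 106]) cube([97, 21, 1543]);
translate([1255, 559, 106]) cube([97, 21, 1543]);
translate([1525, 559, 106]) cube([97, 21, 1543]);
translate([1795, 559, 106]) cube([97, 21, 1543]);
translate([2065, 559, 106]) cube([97, 21, 1543]);
translate([2335, 559, 106]) cube([97, 21, 1543]);


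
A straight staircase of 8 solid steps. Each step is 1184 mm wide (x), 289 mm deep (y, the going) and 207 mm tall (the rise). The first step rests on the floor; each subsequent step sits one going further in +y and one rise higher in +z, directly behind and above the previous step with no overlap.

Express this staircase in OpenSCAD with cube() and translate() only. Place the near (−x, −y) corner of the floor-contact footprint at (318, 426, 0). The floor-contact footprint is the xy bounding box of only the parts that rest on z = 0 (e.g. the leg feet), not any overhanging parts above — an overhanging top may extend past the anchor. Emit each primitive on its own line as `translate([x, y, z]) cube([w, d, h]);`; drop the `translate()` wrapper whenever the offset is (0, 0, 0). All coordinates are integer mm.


translate([318, 426, 0]) cube([1184, 289, 207]);
translate([318, 715, 207]) cube([1184, 289, 207]);
translate([318, 1004, 414]) cube([1184, 289, 207]);
translate([318, 1293, 621]) cube([1184, 289, 207]);
translate([318, 1582, 828]) cube([1184, 289, 207]);
translate([318, 1871, 1035]) cube([1184, 289, 207]);
translate([318, 2160, 1242]) cube([1184, 289, 207]);
translate([318, 2449, 1449]) cube([1184, 289, 207]);


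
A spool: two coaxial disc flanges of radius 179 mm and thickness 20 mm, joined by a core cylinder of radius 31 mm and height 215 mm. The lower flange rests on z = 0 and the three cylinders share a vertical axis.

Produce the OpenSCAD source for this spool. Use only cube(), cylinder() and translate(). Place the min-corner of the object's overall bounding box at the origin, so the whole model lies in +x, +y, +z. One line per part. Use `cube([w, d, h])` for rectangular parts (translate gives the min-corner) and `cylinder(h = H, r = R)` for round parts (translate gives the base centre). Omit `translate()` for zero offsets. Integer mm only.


translate([179, 179, 0]) cylinder(h = 20, r = 179);
translate([179, 179, 20]) cylinder(h = 215, r = 31);
translate([179, 179, 235]) cylinder(h = 20, r = 179);


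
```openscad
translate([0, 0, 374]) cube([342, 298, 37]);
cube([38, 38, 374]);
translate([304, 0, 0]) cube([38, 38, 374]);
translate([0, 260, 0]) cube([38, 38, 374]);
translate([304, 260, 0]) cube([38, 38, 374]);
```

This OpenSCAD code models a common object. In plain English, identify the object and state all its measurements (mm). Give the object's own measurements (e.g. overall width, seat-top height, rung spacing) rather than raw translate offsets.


A four-legged stool. The seat is a 342×298×37 mm slab whose top surface is at z = 411 mm; four square legs, each 38×38 mm in cross-section, run from the floor (z = 0) to the underside of the seat, each flush with a corner of the seat.


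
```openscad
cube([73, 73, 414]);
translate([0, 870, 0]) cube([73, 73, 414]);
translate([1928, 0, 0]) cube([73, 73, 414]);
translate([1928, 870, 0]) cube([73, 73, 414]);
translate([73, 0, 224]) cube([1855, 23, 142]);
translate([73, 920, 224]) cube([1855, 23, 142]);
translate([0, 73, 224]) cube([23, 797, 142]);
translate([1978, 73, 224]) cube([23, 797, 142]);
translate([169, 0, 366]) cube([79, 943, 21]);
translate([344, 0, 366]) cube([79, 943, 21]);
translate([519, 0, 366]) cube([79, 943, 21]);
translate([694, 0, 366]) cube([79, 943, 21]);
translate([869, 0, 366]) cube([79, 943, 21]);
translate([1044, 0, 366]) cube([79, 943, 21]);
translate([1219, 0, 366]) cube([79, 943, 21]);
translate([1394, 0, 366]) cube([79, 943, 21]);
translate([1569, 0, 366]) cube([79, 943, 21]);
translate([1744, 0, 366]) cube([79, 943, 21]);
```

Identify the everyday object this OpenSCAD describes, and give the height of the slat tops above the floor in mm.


A bed frame. The slat-top height is 387 mm.

Four posts, four rails, and a row of slats — a bed frame. Slats sit on the rails at z = 224 + 142 = 366; with slat thickness 21, the top is 387 mm.


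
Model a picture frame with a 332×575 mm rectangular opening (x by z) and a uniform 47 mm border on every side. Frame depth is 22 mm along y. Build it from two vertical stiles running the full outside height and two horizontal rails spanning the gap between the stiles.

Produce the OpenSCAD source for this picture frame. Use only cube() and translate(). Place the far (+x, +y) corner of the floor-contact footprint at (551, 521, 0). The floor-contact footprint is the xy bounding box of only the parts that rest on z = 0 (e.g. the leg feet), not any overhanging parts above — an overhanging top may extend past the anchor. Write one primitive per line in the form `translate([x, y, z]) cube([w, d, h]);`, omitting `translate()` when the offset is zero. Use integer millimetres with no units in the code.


translate([125, 499, 0]) cube([47, 22, 669]);
translate([504, 499, 0]) cube([47, 22, 669]);
translate([172, 499, 0]) cube([332, 22, 47]);
translate([172, 499, 622]) cube([332, 22, 47]);


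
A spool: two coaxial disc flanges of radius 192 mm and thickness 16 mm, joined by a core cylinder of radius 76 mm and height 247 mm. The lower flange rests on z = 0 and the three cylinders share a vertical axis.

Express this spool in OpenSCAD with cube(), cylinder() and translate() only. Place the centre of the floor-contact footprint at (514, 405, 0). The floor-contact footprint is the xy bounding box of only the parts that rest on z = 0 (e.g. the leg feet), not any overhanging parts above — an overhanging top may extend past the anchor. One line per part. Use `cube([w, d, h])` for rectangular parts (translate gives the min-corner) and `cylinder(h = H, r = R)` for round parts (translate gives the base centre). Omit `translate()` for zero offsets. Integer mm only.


translate([514, 405, 0]) cylinder(h = 16, r = 192);
translate([514, 405, 16]) cylinder(h = 247, r = 76);
translate([514, 405, 263]) cylinder(h = 16, r = 192);


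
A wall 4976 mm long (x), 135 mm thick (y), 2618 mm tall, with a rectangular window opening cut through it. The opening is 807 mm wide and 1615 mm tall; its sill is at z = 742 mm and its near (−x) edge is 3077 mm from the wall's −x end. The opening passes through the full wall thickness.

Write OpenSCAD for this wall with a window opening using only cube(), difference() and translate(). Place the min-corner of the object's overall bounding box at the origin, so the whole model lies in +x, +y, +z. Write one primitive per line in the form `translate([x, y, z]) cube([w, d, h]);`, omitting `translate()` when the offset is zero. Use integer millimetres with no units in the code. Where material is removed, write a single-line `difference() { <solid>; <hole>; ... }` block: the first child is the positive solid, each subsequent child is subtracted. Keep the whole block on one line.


difference() { cube([4976, 135, 2618]); translate([3077, 0, 742]) cube([807, 135, 1615]); }


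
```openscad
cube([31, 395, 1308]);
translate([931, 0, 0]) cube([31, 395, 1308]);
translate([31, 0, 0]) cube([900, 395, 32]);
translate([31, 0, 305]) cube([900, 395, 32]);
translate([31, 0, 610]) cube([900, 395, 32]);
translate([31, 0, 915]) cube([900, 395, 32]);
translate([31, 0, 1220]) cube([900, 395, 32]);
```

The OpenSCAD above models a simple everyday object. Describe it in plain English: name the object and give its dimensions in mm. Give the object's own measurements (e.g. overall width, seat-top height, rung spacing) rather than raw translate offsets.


An open bookshelf. Two side panels, each 31 mm thick, 395 mm deep and 1308 mm tall, stand 962 mm apart (outside-to-outside). Between them sit 5 shelves, each 32 mm thick and 395 mm deep, spanning the full gap between the sides. The bottom shelf rests on the floor (its underside at z = 0) and the clear gap between one shelf's top and the next shelf's underside is 273 mm.


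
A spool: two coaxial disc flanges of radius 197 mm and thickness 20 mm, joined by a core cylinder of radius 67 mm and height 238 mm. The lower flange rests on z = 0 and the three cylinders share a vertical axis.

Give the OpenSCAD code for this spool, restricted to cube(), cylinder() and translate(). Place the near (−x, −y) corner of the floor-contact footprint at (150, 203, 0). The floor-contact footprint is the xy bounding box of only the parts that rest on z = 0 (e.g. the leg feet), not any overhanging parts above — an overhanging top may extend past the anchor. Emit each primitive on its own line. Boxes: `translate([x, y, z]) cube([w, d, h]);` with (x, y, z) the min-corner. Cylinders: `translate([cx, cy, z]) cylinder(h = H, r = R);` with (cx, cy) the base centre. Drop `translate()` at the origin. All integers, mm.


translate([347, 400, 0]) cylinder(h = 20, r = 197);
translate([347, 400, 20]) cylinder(h = 238, r = 67);
translate([347, 400, 258]) cylinder(h = 20, r = 197);


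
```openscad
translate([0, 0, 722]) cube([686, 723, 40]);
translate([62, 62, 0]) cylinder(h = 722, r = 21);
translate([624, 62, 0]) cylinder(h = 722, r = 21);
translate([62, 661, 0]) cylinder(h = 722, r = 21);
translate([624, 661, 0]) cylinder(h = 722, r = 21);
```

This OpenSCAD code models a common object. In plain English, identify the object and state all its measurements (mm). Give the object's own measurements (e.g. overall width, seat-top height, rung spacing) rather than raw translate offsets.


A table: top 686 mm (x) × 723 mm (y), 40 mm thick, upper face at z = 762 mm, on four round legs of 42 mm diameter, each leg's bounding box inset 41 mm from the nearest pair of top edges from z = 0 to the bottom of the top.


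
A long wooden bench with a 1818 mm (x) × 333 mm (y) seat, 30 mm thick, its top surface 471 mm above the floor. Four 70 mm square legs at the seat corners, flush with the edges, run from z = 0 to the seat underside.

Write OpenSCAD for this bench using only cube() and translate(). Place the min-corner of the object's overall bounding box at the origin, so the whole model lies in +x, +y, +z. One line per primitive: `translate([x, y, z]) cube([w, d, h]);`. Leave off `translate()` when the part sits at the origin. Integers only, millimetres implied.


translate([0, 0, 441]) cube([1818, 333, 30]);
cube([70, 70, 441]);
translate([0, 263, 0]) cube([70, 70, 441]);
translate([1748, 0, 0]) cube([70, 70, 441]);
translate([1748, 263, 0]) cube([70, 70, 441]);


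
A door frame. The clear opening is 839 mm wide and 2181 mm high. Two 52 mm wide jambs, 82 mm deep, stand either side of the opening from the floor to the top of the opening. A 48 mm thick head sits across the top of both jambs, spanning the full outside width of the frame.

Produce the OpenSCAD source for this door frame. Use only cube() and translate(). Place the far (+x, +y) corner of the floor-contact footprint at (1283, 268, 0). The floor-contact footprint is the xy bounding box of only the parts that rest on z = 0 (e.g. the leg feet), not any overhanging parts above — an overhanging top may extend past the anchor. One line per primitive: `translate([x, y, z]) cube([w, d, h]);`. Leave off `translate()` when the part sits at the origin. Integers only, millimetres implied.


translate([340, 186, 0]) cube([52, 82, 2181]);
translate([1231, 186, 0]) cube([52, 82, 2181]);
translate([340, 186, 2181]) cube([943, 82, 48]);


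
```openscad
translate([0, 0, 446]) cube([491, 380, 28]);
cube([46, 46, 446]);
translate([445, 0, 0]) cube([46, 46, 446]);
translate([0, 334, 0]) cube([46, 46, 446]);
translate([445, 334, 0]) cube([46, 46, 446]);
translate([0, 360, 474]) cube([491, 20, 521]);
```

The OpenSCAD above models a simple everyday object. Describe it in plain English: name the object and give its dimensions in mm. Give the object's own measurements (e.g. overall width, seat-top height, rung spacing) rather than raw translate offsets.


A chair. The seat is a 491×380×28 mm slab with its top at z = 474 mm, on four 46×46 mm corner legs (flush with the seat edges, standing on z = 0). A flat backrest 20 mm thick, 521 mm tall, spans the full seat width and rises from the seat top along its +y edge, rear face flush with the rear of the seat.


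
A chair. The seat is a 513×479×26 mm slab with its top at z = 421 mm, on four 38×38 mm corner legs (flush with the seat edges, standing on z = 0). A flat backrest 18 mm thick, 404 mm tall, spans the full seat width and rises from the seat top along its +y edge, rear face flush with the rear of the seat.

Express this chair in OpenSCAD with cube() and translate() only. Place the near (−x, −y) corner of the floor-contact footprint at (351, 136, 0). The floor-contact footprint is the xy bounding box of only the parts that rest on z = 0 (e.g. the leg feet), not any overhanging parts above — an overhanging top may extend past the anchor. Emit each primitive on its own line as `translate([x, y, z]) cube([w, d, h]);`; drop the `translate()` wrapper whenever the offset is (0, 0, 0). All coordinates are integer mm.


// leg_h = 421 - 26 = 395
translate([351, 136, 395]) cube([513, 479, 26]);
translate([351, 136, 0]) cube([38, 38, 395]);
translate([826, 136, 0]) cube([38, 38, 395]);
translate([351, 577, 0]) cube([38, 38, 395]);
translate([826, 577, 0]) cube([38, 38, 395]);
translate([351, 597, 421]) cube([513, 18, 404]);


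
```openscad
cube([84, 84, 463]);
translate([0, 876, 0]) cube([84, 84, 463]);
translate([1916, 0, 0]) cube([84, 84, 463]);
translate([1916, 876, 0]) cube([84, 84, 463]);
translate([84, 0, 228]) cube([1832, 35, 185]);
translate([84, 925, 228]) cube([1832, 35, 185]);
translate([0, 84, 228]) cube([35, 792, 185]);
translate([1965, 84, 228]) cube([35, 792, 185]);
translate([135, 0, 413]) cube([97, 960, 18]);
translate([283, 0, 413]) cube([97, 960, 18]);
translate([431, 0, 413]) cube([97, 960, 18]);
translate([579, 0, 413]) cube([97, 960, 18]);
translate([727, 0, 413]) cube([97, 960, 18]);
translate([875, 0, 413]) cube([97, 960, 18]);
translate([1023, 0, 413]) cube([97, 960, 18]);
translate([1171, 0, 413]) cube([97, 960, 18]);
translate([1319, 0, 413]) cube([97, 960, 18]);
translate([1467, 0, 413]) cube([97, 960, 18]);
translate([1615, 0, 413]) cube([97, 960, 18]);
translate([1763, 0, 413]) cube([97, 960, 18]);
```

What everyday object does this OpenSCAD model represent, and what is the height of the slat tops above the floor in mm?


A bed frame. The slat-top height is 431 mm.

Four posts, four rails, and a row of slats — a bed frame. Slats sit on the rails at z = 228 + 185 = 413; with slat thickness 18, the top is 431 mm.


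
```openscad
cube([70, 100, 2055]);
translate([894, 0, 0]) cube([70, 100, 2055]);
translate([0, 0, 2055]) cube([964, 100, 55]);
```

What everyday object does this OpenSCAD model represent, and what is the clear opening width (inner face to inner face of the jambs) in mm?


A door frame. The clear opening width is 824 mm.

Two 2055 mm tall posts with a header on top — a door frame. The left jamb is 70 mm wide at x = 0; the right jamb starts at x = 894. The clear opening is 894 − 70 = 824 mm.


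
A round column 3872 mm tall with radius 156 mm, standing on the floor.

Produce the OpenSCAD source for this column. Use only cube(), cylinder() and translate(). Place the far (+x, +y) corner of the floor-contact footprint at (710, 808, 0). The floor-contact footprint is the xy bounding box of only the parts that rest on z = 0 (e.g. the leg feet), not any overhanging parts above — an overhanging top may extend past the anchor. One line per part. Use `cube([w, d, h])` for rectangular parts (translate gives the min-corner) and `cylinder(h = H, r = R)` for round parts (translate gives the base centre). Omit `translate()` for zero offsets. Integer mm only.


translate([554, 652, 0]) cylinder(h = 3872, r = 156);


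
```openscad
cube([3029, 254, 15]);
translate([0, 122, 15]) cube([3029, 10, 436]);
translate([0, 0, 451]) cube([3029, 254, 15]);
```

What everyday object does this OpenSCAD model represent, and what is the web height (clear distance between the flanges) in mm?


An I-beam. The web height is 436 mm.

Two wide flanges with a thin centred web — an I-beam. Overall 466 mm minus two 15 mm flanges gives a web of 466 − 2·15 = 436 mm.


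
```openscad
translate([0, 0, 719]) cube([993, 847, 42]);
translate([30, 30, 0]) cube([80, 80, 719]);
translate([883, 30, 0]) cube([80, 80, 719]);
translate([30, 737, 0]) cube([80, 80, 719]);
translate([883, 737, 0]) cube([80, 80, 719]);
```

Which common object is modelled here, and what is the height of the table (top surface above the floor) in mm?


A table. The table height is 761 mm.

A 993×847×42 slab sits at z = 719 on four 80 mm square posts — a table. The top surface is at 719 + 42 = 761 mm.


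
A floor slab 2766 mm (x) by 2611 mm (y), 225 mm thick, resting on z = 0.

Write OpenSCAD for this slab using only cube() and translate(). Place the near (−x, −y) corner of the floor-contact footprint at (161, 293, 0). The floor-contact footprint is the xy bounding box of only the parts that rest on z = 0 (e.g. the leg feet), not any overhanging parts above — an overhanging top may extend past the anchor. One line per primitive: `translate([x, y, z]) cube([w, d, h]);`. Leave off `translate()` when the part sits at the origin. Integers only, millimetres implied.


translate([161, 293, 0]) cube([2766, 2611, 225]);


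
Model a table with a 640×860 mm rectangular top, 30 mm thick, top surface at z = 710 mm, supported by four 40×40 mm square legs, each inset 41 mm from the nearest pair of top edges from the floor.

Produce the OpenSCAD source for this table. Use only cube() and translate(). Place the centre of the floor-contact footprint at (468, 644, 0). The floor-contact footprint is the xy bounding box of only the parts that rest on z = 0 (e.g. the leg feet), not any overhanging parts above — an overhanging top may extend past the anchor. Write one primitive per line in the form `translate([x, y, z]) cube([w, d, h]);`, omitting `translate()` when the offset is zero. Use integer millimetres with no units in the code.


translate([148, 214, 680]) cube([640, 860, 30]);
translate([189, 255, 0]) cube([40, 40, 680]);
translate([707, 255, 0]) cube([40, 40, 680]);
translate([189, 993, 0]) cube([40, 40, 680]);
translate([707, 993, 0]) cube([40, 40, 680]);


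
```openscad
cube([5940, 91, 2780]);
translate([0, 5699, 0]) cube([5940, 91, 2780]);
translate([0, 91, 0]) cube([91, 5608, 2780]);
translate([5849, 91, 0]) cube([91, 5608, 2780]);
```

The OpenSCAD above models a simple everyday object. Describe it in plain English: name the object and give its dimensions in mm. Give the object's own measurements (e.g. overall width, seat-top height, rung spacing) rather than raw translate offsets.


The wall frame of a small rectangular building: four walls, each 2780 mm tall and 91 mm thick, enclosing a footprint 5940 mm (x) by 5790 mm (y) outside-to-outside, with no floor or roof. The front and back walls (the −y and +y sides) span the full width; the two side walls fit between them.


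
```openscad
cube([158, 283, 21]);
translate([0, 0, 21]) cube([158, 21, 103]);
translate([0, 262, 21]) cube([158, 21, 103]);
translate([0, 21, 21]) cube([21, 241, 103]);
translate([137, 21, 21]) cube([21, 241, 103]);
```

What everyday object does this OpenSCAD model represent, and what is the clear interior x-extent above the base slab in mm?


An open box. The internal width is 116 mm.

A 158×283 base slab with four walls standing on it — an open box. The base is 158 mm wide and the walls are 21 mm thick, so the internal width is 158 − 2 × 21 = 116 mm.


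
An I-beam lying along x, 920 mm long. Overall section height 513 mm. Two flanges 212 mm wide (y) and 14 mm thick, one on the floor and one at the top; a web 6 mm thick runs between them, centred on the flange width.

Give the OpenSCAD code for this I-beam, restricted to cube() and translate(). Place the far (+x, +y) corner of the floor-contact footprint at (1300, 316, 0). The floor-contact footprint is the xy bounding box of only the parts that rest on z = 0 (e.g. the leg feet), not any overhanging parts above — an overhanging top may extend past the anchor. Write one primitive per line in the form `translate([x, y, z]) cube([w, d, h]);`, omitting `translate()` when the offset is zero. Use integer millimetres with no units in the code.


translate([380, 104, 0]) cube([920, 212, 14]);
translate([380, 207, 14]) cube([920, 6, 485]);
translate([380, 104, 499]) cube([920, 212, 14]);


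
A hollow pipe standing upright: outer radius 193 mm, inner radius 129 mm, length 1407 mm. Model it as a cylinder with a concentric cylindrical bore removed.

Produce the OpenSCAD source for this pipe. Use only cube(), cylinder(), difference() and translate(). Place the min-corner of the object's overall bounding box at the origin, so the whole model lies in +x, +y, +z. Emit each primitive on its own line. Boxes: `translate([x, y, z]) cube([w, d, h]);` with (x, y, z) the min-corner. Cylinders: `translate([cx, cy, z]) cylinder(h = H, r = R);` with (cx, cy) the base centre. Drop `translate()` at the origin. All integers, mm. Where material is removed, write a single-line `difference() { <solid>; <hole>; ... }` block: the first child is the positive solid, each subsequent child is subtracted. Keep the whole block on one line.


difference() { translate([193, 193, 0]) cylinder(h = 1407, r = 193); translate([193, 193, 0]) cylinder(h = 1407, r = 129); }


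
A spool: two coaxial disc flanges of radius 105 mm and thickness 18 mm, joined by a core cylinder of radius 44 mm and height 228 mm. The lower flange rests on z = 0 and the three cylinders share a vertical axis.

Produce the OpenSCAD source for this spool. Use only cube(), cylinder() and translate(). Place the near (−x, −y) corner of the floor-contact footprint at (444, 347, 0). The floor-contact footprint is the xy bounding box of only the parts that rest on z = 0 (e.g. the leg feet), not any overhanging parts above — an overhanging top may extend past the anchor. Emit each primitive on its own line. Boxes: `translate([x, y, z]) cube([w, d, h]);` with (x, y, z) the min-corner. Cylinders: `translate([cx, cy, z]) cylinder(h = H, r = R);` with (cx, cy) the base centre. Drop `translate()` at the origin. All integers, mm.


translate([549, 452, 0]) cylinder(h = 18, r = 105);
translate([549, 452, 18]) cylinder(h = 228, r = 44);
translate([549, 452, 246]) cylinder(h = 18, r = 105);


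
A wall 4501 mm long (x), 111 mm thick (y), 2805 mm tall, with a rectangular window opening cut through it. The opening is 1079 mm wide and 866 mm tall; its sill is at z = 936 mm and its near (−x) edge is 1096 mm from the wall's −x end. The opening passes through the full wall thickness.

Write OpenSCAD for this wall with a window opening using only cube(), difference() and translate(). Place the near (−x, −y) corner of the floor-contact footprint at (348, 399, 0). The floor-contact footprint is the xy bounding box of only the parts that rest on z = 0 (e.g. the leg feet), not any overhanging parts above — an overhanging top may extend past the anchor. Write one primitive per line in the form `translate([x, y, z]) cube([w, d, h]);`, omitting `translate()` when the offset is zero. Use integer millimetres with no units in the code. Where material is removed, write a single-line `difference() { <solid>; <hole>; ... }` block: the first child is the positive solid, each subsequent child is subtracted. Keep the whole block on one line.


difference() { translate([348, 399, 0]) cube([4501, 111, 2805]); translate([1444, 399, 936]) cube([1079, 111, 866]); }


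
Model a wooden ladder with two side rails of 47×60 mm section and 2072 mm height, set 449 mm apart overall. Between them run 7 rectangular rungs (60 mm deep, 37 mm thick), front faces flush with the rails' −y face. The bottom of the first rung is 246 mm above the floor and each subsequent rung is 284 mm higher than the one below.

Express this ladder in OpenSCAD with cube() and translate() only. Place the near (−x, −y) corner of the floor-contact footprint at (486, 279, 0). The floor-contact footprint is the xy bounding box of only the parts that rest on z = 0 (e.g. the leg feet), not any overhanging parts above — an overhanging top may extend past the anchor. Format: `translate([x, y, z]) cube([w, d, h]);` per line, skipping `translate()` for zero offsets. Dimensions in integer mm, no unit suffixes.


translate([486, 279, 0]) cube([47, 60, 2072]);
translate([888, 279, 0]) cube([47, 60, 2072]);
translate([533, 279, 246]) cube([355, 60, 37]);
translate([533, 279, 530]) cube([355, 60, 37]);
translate([533, 279, 814]) cube([355, 60, 37]);
translate([533, 279, 1098]) cube([355, 60, 37]);
translate([533, 279, 1382]) cube([355, 60, 37]);
translate([533, 279, 1666]) cube([355, 60, 37]);
translate([533, 279, 1950]) cube([355, 60, 37]);


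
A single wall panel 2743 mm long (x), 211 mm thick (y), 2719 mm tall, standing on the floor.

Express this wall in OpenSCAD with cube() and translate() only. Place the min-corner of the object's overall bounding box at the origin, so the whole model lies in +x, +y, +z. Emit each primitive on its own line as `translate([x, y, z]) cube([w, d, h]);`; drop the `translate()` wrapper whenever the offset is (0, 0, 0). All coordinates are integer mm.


cube([2743, 211, 2719]);


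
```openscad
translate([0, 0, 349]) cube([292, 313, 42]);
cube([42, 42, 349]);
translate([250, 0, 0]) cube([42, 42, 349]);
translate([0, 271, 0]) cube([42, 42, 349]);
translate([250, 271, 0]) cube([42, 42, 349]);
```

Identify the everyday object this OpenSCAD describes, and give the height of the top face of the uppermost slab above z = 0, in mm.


A stool. The seat height is 391 mm.

A 292×313×42 slab at z = 349 on four corner posts — a stool. The seat top is 349 + 42 = 391 mm.


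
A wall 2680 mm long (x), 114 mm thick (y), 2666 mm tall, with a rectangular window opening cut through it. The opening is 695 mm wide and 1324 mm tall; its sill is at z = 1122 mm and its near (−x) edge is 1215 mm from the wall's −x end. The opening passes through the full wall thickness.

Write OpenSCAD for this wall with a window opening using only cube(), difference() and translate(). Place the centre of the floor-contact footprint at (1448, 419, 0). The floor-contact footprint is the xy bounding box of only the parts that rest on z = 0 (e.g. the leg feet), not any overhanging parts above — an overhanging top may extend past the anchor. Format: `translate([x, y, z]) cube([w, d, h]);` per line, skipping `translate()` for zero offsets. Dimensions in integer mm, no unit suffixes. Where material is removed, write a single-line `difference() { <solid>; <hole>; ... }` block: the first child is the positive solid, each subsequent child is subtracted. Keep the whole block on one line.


difference() { translate([108, 362, 0]) cube([2680, 114, 2666]); translate([1323, 362, 1122]) cube([695, 114, 1324]); }


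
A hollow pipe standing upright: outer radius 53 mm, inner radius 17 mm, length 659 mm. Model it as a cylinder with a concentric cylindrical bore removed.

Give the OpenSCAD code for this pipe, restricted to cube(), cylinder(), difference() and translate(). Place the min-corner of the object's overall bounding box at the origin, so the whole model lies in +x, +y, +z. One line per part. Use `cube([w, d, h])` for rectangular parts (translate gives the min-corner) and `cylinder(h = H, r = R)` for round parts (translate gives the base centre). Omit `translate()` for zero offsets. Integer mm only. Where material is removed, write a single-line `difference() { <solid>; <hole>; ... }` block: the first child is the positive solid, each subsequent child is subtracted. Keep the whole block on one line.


difference() { translate([53, 53, 0]) cylinder(h = 659, r = 53); translate([53, 53, 0]) cylinder(h = 659, r = 17); }


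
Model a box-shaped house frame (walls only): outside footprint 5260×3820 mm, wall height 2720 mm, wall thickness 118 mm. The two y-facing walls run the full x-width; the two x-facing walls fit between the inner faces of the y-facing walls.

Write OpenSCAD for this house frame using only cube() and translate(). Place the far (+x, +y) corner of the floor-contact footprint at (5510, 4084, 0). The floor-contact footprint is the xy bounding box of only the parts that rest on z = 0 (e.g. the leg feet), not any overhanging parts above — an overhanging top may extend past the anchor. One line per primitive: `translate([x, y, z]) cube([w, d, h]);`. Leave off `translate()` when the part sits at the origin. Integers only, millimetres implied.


translate([250, 264, 0]) cube([5260, 118, 2720]);
translate([250, 3966, 0]) cube([5260, 118, 2720]);
translate([250, 382, 0]) cube([118, 3584, 2720]);
translate([5392, 382, 0]) cube([118, 3584, 2720]);


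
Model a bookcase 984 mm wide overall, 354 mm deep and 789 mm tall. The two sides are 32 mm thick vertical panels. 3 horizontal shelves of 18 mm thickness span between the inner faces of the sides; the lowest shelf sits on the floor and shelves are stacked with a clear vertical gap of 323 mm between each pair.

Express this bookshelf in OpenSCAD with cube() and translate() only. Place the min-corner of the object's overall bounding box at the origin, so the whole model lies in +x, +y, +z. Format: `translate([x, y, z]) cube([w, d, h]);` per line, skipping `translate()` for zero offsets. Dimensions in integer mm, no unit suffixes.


cube([32, 354, 789]);
translate([952, 0, 0]) cube([32, 354, 789]);
translate([32, 0, 0]) cube([920, 354, 18]);
translate([32, 0, 341]) cube([920, 354, 18]);
translate([32, 0, 682]) cube([920, 354, 18]);


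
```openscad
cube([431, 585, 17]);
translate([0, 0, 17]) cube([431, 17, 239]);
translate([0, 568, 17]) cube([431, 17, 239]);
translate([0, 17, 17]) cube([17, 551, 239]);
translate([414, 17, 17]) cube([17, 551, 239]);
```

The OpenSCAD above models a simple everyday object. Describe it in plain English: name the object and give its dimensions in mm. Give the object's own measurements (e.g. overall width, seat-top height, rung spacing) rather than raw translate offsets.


An open-topped rectangular box: outside dimensions 431×585×256 mm, with a uniform wall and base thickness of 17 mm. The base is a full 431×585 slab on the floor; four walls sit on top of the base. The front and back walls (the −y and +y sides) span the full width; the two side walls fit between them.


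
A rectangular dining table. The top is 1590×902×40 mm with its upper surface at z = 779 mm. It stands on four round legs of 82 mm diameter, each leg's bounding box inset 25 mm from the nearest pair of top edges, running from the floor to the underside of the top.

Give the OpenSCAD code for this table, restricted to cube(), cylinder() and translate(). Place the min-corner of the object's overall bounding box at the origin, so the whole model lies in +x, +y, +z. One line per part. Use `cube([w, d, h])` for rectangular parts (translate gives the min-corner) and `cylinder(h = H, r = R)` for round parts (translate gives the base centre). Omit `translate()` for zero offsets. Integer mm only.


translate([0, 0, 739]) cube([1590, 902, 40]);
translate([66, 66, 0]) cylinder(h = 739, r = 41);
translate([1524, 66, 0]) cylinder(h = 739, r = 41);
translate([66, 836, 0]) cylinder(h = 739, r = 41);
translate([1524, 836, 0]) cylinder(h = 739, r = 41);


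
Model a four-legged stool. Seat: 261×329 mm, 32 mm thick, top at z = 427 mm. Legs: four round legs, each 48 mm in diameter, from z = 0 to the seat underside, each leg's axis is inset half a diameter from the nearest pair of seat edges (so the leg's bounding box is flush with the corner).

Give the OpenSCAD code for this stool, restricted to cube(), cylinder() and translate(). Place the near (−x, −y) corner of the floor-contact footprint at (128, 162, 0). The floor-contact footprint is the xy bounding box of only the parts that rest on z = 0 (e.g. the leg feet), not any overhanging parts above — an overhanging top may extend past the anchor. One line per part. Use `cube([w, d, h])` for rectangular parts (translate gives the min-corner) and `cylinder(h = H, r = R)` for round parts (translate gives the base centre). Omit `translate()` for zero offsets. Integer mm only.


translate([128, 162, 395]) cube([261, 329, 32]);
translate([152, 186, 0]) cylinder(h = 395, r = 24);
translate([365, 186, 0]) cylinder(h = 395, r = 24);
translate([152, 467, 0]) cylinder(h = 395, r = 24);
translate([365, 467, 0]) cylinder(h = 395, r = 24);


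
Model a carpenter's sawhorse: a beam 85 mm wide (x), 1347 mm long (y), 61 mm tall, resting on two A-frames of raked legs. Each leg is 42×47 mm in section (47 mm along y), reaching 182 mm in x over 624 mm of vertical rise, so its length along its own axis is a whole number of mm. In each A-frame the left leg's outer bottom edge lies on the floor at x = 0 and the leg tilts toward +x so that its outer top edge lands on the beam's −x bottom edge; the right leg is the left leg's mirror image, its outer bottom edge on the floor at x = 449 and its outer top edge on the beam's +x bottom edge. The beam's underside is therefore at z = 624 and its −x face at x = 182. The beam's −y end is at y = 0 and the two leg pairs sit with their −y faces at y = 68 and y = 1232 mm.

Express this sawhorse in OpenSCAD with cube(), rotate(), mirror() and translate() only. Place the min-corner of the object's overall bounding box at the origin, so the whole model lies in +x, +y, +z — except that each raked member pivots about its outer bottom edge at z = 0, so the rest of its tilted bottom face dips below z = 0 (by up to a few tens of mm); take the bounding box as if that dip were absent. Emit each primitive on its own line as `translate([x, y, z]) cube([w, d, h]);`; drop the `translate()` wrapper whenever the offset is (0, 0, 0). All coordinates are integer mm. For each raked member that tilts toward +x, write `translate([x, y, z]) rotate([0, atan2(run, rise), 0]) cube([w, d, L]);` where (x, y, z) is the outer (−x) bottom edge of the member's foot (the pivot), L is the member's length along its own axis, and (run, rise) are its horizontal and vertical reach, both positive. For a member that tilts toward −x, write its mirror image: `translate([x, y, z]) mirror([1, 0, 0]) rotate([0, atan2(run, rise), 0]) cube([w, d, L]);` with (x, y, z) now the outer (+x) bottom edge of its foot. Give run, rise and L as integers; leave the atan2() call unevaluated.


// leg length = √(182² + 624²) = 650
// right-leg outer foot x = 2·182 + 85 = 449
// beam min-corner = (182, 0, 624)
translate([182, 0, 624]) cube([85, 1347, 61]);
translate([0, 68, 0]) rotate([0, atan2(182, 624), 0]) cube([42, 47, 650]);
translate([449, 68, 0]) mirror([1, 0, 0]) rotate([0, atan2(182, 624), 0]) cube([42, 47, 650]);
translate([0, 1232, 0]) rotate([0, atan2(182, 624), 0]) cube([42, 47, 650]);
translate([449, 1232, 0]) mirror([1, 0, 0]) rotate([0, atan2(182, 624), 0]) cube([42, 47, 650]);
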